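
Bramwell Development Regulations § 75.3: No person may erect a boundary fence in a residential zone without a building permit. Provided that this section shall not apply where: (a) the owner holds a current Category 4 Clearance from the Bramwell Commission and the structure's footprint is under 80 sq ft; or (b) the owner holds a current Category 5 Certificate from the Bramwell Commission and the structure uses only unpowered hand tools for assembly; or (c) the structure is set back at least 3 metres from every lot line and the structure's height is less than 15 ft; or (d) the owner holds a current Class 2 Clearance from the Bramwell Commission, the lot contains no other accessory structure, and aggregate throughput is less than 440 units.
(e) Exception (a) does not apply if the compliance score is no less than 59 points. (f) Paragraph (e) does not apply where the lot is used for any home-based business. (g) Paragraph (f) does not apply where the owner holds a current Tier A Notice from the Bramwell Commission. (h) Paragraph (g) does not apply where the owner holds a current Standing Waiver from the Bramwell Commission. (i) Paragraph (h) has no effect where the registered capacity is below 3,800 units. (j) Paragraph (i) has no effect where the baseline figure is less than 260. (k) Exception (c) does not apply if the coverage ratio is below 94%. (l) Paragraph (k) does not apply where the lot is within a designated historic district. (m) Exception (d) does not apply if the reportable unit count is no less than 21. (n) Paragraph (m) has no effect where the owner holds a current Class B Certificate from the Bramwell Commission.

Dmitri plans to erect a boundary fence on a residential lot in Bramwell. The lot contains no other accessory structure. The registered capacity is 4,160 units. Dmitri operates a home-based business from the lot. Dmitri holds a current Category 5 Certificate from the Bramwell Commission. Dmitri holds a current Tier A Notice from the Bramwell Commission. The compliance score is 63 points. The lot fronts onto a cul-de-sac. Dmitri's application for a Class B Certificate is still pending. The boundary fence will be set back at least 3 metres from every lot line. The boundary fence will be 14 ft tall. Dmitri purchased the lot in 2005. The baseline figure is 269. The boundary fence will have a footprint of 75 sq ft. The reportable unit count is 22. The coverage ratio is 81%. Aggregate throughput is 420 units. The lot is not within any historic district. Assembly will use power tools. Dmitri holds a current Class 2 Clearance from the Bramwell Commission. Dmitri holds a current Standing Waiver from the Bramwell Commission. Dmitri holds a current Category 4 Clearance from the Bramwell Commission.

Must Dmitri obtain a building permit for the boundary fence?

Exception (a): a current Category 4 Clearance is held; the structure's footprint is 75 sq ft, under the 80 sq ft limit — every condition holds. Under paragraphs (e)–(j): (e) would limit (a) — the compliance score is 63 points, meeting the 59 points threshold — but (f) sets (e) aside: (f) operates against (e): a home-based business operates on the lot. (g) would limit (f) — a current Tier A Notice is held — but (h) sets (g) aside: (h) operates against (g): a current Standing Waiver is held. (i), which would lift (h), is not triggered — the registered capacity is 4,160 units, not below 3,800 units. (a) remains available.
Exception (b) fails — assembly uses power tools.
All of (c)'s requirements are met (the setback is at least 3 m on every side; the structure's height is 14 ft, less than the 15 ft limit). However, paragraphs (k)–(l) must be considered: (k) operates against (c): the coverage ratio is 81%, below the 94% limit. (l) is not engaged (the lot is not in a historic district), so (k) stands. (c) is therefore removed.
Exception (d): a current Class 2 Clearance is held; the lot has no other accessory structure; aggregate throughput is 420 units, less than the 440 units limit — every condition holds. Turning to paragraphs (m)–(n): (m) operates against (d): the reportable unit count is 22, meeting the 21 threshold. (n), which would lift (m), is not engaged — no current Class B Certificate is held. Exception (d) does not apply.

No — exception (a) applies; Dmitri does not need a building permit.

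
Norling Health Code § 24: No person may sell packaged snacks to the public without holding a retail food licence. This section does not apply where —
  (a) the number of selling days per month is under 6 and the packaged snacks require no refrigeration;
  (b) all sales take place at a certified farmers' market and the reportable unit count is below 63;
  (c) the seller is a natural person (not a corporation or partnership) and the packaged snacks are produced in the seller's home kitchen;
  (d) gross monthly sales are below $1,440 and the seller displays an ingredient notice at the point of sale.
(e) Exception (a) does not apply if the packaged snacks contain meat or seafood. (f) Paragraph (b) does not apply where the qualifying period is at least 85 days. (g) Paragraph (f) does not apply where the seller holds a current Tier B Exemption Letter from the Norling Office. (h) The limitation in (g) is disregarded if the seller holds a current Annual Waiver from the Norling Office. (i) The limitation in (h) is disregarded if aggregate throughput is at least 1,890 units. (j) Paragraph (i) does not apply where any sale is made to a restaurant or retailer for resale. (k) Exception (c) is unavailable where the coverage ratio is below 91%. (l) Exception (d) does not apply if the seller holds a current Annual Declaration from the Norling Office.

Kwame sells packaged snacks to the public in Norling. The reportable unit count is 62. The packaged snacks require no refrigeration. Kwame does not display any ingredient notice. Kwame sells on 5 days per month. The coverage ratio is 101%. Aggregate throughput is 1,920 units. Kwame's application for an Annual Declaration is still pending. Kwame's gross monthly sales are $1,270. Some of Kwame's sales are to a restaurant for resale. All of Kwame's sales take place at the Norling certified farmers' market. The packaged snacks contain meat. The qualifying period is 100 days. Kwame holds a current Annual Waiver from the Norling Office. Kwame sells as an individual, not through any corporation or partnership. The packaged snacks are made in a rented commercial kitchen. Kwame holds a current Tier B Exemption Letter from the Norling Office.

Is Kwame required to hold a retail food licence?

Yes — Kwame must hold a retail food licence.

Exception (a): the number of selling days per month is 5, under the 6 limit; the packaged snacks are shelf-stable — every condition holds. But: (e) operates against (a): the packaged snacks contain meat. So (a) is unavailable.
Exception (b) is satisfied on its face — all sales are at a certified farmers' market; the reportable unit count is 62, below the 63 limit. However, paragraphs (f)–(j) must be considered: (f) operates — the qualifying period is 100 days, meeting the 85 days threshold. (g) is engaged (a current Tier B Exemption Letter is held), but is itself disapplied by (h): (h) operates against (g): a current Annual Waiver is held. (i) would limit (h) — aggregate throughput is 1,920 units, meeting the 1,890 units threshold — but (j) sets (i) aside: (j) is triggered — some sales are to a restaurant for resale. So (b) is unavailable.
Exception (c) does not apply: the packaged snacks are made in a commercial kitchen, not a home kitchen.
Exception (d) requires that the seller displays an ingredient notice at the point of sale; but no ingredient notice is displayed, so (d) is unavailable.
None of the exceptions is available; § 24 applies in full.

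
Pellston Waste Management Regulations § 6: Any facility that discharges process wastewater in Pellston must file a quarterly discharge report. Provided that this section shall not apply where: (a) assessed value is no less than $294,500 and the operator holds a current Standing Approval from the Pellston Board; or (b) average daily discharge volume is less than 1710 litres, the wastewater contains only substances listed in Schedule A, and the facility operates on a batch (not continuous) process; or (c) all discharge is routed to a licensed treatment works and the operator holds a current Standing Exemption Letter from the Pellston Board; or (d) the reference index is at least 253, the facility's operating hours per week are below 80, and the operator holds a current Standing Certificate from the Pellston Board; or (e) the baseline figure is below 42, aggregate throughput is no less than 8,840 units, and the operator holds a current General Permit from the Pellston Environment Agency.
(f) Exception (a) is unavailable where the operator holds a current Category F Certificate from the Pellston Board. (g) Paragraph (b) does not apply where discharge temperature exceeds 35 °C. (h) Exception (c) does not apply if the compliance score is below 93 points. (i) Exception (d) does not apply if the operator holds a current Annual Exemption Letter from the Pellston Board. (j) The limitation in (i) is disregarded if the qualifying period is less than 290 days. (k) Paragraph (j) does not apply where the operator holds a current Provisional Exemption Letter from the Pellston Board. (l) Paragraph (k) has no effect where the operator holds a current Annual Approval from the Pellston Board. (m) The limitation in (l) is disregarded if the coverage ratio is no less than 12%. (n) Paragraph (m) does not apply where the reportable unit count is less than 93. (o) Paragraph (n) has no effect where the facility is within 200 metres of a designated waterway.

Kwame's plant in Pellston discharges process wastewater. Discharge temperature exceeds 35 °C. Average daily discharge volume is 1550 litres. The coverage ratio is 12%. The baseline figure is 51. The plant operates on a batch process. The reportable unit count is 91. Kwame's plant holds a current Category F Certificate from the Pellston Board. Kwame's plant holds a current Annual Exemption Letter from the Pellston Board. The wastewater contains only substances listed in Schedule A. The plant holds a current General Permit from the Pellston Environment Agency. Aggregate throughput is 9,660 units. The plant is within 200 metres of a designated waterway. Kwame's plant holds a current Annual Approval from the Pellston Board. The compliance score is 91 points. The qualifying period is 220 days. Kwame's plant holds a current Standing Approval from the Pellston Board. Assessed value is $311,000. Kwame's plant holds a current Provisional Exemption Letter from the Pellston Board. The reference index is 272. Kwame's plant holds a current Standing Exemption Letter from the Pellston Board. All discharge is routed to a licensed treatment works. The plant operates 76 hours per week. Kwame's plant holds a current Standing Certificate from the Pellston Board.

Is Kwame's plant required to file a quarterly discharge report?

Exception (a) is satisfied on its face — assessed value is $311,000, meeting the $294,500 threshold; a current Standing Approval is held. Turning to paragraph (f): (f) operates against (a): a current Category F Certificate is held. (a) is therefore removed.
Exception (b)'s conditions are all satisfied: average daily discharge volume is 1550 litres, less than the 1710 litres limit; the wastewater is Schedule-A-only; the facility operates on a batch process. However, paragraph (g) must be considered: (g) is engaged — discharge temperature exceeds 35 °C. So (b) is unavailable.
All of (c)'s requirements are met (discharge is routed to a licensed treatment works; a current Standing Exemption Letter is held). But applying paragraph (h): (h) operates against (c): the compliance score is 91 points, below the 93 points limit. (c) is therefore removed.
Exception (d)'s conditions are all satisfied: the reference index is 272, meeting the 253 threshold; the facility's operating hours per week are 76, below the 80 limit; a current Standing Certificate is held. Turning to paragraphs (i)–(o): (i) is engaged — a current Annual Exemption Letter is held. (j) is triggered (the qualifying period is 220 days, less than the 290 days limit), but is set aside by (k): (k) operates against (j): a current Provisional Exemption Letter is held. (l) operates (a current Annual Approval is held), but yields to (m): (m) applies — the coverage ratio is 12%, meeting the 12% threshold. (n) is engaged (the reportable unit count is 91, less than the 93 limit), but is displaced by (o): (o) operates against (n): the plant is within 200 m of a designated waterway. So (d) is unavailable.
Exception (e) fails — the baseline figure is 51, not below 42.
Every exception is unavailable, so the rule governs.

Yes — Kwame's plant must file a quarterly discharge report.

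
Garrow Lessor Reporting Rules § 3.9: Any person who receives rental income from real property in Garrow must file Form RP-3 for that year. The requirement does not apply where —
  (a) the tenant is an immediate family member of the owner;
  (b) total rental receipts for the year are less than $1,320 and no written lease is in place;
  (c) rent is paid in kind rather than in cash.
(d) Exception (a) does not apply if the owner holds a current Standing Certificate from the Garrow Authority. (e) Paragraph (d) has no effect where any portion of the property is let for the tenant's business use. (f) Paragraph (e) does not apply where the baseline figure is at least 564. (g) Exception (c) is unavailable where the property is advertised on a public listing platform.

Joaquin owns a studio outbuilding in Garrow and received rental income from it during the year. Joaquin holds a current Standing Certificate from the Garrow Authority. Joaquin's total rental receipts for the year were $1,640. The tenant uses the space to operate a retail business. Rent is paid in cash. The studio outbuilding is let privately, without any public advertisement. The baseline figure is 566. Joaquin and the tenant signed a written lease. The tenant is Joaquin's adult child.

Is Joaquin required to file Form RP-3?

Yes — Joaquin must file Form RP-3.

Exception (a) is satisfied on its face — the tenant is an immediate family member. Turning to paragraphs (d)–(f): (d) operates against (a): a current Standing Certificate is held. (e) operates (the space is let for business use), but is itself disapplied by (f): (f) applies — the baseline figure is 566, meeting the 564 threshold. So (a) is unavailable.
Exception (b) does not apply: total rental receipts for the year are $1,640, not less than $1,320.
Exception (c) fails — rent is paid in cash.
No exception displaces § 3.9.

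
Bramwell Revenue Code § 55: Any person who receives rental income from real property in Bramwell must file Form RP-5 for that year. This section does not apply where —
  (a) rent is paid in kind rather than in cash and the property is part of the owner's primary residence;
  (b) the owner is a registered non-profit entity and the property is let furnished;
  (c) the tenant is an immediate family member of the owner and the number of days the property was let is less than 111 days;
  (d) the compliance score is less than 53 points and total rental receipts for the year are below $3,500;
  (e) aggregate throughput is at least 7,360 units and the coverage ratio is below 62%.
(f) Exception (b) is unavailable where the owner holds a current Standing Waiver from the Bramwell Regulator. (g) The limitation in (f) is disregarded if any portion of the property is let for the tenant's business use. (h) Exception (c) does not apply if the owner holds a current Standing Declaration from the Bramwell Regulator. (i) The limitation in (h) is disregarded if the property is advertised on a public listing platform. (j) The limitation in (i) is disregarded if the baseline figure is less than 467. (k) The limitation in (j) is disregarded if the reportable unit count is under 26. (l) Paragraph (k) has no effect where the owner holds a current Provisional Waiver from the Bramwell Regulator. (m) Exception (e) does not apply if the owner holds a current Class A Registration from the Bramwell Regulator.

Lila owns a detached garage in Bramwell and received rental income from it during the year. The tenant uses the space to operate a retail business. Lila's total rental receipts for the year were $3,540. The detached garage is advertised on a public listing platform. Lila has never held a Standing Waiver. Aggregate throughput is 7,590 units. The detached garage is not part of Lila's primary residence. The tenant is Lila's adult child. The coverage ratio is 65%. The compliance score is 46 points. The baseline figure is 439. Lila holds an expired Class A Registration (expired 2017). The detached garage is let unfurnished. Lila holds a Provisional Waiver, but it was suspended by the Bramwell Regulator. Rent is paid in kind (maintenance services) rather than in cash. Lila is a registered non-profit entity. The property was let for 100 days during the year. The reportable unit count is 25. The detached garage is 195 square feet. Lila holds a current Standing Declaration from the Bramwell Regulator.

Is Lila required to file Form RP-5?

No — exception (c) applies; Lila is not required to file Form RP-5.

Exception (a) requires that the property is part of the owner's primary residence; but the detached garage is not part of the primary residence, so (a) is unavailable.
Exception (b) does not apply: the property is let unfurnished.
All of (c)'s requirements are met (the tenant is an immediate family member; the number of days the property was let is 100 days, less than the 111 days limit). Considering the limiting provisions: (h) is triggered (a current Standing Declaration is held), but is itself disapplied by (i): (i) operates against (h): the property is publicly advertised. (j) is triggered (the baseline figure is 439, less than the 467 limit), but yields to (k): (k) operates against (j): the reportable unit count is 25, under the 26 limit. (l) is not triggered (no current Provisional Waiver is held), so (k) stands. Exception (c) stands.
Exception (d) does not apply: total rental receipts for the year are $3,540, not below $3,500.
Exception (e) does not apply: the coverage ratio is 65%, not below 62%.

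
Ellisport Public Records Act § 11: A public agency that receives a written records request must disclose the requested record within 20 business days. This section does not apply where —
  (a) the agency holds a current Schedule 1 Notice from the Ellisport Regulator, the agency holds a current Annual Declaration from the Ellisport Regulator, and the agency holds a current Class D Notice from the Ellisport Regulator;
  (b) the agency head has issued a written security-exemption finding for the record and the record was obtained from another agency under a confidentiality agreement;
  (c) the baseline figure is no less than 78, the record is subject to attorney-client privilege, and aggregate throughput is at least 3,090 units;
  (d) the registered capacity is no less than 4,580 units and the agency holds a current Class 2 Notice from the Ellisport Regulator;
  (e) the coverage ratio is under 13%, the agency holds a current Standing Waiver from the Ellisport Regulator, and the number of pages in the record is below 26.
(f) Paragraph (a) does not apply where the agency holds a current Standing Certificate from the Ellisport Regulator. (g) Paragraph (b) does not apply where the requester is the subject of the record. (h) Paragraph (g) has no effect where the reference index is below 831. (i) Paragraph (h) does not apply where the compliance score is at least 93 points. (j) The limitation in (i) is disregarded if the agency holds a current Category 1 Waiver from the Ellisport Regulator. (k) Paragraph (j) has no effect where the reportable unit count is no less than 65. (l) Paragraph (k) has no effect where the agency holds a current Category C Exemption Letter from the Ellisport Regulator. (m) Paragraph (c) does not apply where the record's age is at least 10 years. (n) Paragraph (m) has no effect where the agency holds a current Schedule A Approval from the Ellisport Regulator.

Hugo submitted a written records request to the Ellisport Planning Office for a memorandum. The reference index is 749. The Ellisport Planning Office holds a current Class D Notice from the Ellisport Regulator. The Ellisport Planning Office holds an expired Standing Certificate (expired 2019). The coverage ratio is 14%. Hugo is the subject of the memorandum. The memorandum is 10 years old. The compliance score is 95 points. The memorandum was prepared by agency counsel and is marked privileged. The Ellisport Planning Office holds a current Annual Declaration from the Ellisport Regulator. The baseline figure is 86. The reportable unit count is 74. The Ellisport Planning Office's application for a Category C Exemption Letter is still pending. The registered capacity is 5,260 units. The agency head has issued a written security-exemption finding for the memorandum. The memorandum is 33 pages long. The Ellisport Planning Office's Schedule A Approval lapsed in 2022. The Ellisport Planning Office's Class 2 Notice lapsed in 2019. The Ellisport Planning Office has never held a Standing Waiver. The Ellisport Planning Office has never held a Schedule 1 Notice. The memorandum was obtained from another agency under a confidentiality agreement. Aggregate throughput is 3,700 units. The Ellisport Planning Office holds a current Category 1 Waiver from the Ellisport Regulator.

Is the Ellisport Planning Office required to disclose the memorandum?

Exception (a) fails — no current Schedule 1 Notice is held.
Exception (b)'s conditions are all satisfied: a written security-exemption finding has been issued; the memorandum was obtained under a confidentiality agreement. But: (g) operates against (b): Hugo is the subject of the memorandum. (h) operates (the reference index is 749, below the 831 limit), but is set aside by (i): (i) operates against (h): the compliance score is 95 points, meeting the 93 points threshold. (j) would limit (i) — a current Category 1 Waiver is held — but (k) sets (j) aside: (k) operates against (j): the reportable unit count is 74, meeting the 65 threshold. (l), which would lift (k), does not operate here — no current Category C Exemption Letter is held. Exception (b) does not apply.
Exception (c) is satisfied on its face — the baseline figure is 86, meeting the 78 threshold; the memorandum is privileged; aggregate throughput is 3,700 units, meeting the 3,090 units threshold. But: (m) operates against (c): the record's age is 10 years, meeting the 10 years threshold. (n) is not triggered (there is no Schedule A Approval in force), so (m) stands. (c) is therefore removed.
Exception (d) requires that the agency holds a current Class 2 Notice from the Ellisport Regulator; but the Class 2 Notice is not current, so (d) is unavailable.
Exception (e) fails — the coverage ratio is 14%, not under 13%.
No exception displaces § 11.

Yes — the Ellisport Planning Office must disclose the memorandum.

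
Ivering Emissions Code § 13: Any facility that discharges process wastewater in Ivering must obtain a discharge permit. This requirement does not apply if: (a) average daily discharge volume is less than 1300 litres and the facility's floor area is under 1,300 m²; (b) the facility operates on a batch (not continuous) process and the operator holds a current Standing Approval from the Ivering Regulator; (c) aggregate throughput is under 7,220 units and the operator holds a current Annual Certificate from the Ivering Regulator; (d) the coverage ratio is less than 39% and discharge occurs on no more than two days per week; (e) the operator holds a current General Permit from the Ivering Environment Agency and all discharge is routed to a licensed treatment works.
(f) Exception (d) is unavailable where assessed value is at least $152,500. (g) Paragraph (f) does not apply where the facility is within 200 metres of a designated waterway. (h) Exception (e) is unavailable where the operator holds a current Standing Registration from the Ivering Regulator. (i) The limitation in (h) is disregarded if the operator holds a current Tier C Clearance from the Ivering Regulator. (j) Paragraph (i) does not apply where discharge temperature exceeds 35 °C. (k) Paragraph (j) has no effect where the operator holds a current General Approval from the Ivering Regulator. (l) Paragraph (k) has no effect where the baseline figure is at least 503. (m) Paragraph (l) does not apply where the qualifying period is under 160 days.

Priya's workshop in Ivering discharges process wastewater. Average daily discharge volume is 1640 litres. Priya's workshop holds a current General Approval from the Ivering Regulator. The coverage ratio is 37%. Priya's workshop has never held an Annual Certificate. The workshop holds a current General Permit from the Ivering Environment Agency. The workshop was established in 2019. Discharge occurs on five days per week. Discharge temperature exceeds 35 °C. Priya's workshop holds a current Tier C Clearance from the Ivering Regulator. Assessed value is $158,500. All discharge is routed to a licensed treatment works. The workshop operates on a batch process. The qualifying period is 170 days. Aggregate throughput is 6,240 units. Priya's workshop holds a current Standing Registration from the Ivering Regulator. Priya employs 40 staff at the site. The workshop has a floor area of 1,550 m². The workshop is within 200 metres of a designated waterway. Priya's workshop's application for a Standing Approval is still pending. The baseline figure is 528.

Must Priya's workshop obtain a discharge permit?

Exception (a) does not apply: average daily discharge volume is 1640 litres, not less than 1300 litres.
Exception (b) requires that the operator holds a current Standing Approval from the Ivering Regulator; but the Standing Approval is not current, so (b) is unavailable.
Exception (c) fails — the Annual Certificate is not current.
Exception (d) requires that discharge occurs on no more than two days per week; but discharge occurs on five days per week, so (d) is unavailable.
Exception (e): a current General Permit is held; discharge is routed to a licensed treatment works — every condition holds. But applying paragraphs (h)–(m): (h) is engaged — a current Standing Registration is held. (i) applies (a current Tier C Clearance is held), but is displaced by (j): (j) operates against (i): discharge temperature exceeds 35 °C. (k) would limit (j) — a current General Approval is held — but (l) sets (k) aside: (l) operates against (k): the baseline figure is 528, meeting the 503 threshold. (m) is not engaged (the qualifying period is 170 days, not under 160 days), so (l) stands. So (e) is unavailable.
No exception applies. The general rule governs.

Yes — Priya's workshop must obtain a discharge permit.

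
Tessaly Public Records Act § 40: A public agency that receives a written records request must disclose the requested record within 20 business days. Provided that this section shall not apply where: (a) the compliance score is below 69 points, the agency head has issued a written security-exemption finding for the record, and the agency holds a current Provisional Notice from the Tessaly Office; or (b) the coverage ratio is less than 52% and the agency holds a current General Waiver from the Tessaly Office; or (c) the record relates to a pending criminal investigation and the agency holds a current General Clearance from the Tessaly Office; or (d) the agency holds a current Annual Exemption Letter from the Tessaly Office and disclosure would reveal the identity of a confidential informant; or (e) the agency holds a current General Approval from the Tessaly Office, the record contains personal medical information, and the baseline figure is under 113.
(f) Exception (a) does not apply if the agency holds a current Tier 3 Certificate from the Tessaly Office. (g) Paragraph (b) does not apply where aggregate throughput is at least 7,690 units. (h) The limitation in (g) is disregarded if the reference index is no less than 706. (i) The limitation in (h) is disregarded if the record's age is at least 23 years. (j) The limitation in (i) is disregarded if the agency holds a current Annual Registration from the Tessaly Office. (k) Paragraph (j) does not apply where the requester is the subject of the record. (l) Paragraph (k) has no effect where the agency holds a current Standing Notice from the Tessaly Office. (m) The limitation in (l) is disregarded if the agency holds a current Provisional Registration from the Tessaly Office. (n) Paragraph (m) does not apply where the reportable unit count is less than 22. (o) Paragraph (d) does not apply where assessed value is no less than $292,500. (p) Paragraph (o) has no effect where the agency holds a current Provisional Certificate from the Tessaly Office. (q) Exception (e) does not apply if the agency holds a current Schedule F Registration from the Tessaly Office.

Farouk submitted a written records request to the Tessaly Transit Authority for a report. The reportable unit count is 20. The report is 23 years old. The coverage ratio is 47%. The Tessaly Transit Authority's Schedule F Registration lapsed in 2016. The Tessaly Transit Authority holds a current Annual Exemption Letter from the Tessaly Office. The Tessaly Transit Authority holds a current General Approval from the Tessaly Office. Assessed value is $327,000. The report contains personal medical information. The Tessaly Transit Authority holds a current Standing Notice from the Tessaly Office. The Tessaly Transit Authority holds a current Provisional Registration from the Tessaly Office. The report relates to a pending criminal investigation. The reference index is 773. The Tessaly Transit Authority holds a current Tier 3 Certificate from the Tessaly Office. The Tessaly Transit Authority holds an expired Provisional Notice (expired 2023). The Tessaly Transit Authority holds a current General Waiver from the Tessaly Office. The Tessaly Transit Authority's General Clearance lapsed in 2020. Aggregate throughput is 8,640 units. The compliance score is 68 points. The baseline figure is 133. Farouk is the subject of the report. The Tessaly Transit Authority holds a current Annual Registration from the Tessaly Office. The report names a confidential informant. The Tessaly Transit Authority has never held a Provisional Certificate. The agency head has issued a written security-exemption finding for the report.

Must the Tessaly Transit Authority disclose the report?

Exception (a) requires that the agency holds a current Provisional Notice from the Tessaly Office; but there is no Provisional Notice in force, so (a) is unavailable.
Exception (b) is satisfied on its face — the coverage ratio is 47%, less than the 52% limit; a current General Waiver is held. Under paragraphs (g)–(n): (g) operates (aggregate throughput is 8,640 units, meeting the 7,690 units threshold), but is displaced by (h): (h) operates against (g): the reference index is 773, meeting the 706 threshold. (i) is engaged (the record's age is 23 years, meeting the 23 years threshold), but is overridden by (j): (j) operates against (i): a current Annual Registration is held. (k) would limit (j) — Farouk is the subject of the report — but (l) sets (k) aside: (l) is engaged — a current Standing Notice is held. (m) operates (a current Provisional Registration is held), but is displaced by (n): (n) is triggered — the reportable unit count is 20, less than the 22 limit. Exception (b) stands.
Exception (c) fails — no current General Clearance is held.
Exception (d): a current Annual Exemption Letter is held; the report names a confidential informant — every condition holds. Turning to paragraphs (o)–(p): (o) applies — assessed value is $327,000, meeting the $292,500 threshold. (p), which would lift (o), is not engaged — the Provisional Certificate is not current. So (d) is unavailable.
Exception (e) fails — the baseline figure is 133, not under 113.

No — exception (b) applies; the Tessaly Transit Authority is not required to disclose the report.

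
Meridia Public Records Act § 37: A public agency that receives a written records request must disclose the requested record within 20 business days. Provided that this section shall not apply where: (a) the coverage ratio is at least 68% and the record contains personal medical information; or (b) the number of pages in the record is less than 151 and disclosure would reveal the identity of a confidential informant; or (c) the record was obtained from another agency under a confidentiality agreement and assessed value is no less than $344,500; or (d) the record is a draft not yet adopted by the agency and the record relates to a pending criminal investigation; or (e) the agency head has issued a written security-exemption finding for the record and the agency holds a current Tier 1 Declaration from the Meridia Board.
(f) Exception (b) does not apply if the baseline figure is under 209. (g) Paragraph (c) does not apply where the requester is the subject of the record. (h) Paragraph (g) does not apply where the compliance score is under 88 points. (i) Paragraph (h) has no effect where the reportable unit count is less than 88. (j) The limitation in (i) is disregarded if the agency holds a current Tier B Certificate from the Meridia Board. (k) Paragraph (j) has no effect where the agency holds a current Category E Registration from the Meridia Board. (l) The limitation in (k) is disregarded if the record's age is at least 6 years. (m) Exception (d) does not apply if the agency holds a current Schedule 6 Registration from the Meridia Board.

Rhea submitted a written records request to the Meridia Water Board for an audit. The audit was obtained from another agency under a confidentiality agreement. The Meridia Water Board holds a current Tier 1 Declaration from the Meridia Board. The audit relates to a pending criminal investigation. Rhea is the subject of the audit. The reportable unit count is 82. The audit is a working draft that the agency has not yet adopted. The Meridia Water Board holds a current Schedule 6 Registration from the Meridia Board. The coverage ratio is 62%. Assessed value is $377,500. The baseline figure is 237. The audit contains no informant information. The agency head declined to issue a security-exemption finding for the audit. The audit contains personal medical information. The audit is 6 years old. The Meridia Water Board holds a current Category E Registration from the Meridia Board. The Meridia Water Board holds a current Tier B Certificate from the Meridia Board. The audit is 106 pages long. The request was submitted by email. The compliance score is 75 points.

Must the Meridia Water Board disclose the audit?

Exception (a) does not apply: the coverage ratio is 62%, short of 68%.
Exception (b) does not apply: the audit contains no informant information.
Exception (c): the audit was obtained under a confidentiality agreement; assessed value is $377,500, meeting the $344,500 threshold — every condition holds. As to paragraphs (g)–(l): (g) would limit (c) — Rhea is the subject of the audit — but (h) sets (g) aside: (h) operates against (g): the compliance score is 75 points, under the 88 points limit. (i) would limit (h) — the reportable unit count is 82, less than the 88 limit — but (j) sets (i) aside: (j) operates against (i): a current Tier B Certificate is held. (k) would limit (j) — a current Category E Registration is held — but (l) sets (k) aside: (l) operates against (k): the record's age is 6 years, meeting the 6 years threshold. (c) remains available.
Exception (d)'s conditions are all satisfied: the audit is an unadopted draft; the audit relates to a pending investigation. But: (m) operates against (d): a current Schedule 6 Registration is held. (d) is therefore removed.
Exception (e) does not apply: the agency head declined to issue a security-exemption finding.

No — exception (c) applies; the Meridia Water Board is not required to disclose the audit.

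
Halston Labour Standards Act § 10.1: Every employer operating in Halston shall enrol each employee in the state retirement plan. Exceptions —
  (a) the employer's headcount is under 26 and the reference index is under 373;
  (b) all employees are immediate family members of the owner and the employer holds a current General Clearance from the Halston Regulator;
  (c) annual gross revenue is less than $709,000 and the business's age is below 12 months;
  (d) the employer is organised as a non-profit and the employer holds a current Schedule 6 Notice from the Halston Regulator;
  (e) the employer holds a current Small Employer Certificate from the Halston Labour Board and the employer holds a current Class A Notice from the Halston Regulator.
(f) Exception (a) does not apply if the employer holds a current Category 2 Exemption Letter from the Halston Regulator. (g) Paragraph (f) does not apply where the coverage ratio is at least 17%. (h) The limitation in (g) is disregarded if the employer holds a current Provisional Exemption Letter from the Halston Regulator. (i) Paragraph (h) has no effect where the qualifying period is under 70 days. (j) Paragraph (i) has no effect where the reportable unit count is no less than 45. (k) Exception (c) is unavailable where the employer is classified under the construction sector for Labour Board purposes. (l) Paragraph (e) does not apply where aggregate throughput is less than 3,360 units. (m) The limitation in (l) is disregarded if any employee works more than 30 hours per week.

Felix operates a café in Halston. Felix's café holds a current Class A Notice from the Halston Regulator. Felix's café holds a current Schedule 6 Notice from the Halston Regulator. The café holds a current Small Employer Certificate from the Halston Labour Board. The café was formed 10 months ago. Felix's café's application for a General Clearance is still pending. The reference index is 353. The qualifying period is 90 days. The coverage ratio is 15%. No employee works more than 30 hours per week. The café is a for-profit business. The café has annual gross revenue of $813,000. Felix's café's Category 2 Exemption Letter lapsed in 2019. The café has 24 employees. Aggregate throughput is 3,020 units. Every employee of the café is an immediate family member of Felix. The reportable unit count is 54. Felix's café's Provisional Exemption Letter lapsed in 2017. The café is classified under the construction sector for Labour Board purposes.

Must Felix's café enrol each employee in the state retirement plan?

Exception (a): the employer's headcount is 24, under the 26 limit; the reference index is 353, under the 373 limit — every condition holds. Under paragraphs (f)–(j): (f), which would limit (a), is inapplicable: no current Category 2 Exemption Letter is held. Exception (a) stands.
Exception (b) does not apply: the General Clearance is not current.
Exception (c) requires that annual gross revenue is less than $709,000; but annual gross revenue is $813,000, not less than $709,000, so (c) is unavailable.
Exception (d) requires that the employer is organised as a non-profit; but the employer is for-profit, so (d) is unavailable.
Exception (e)'s conditions are all satisfied: a current Small Employer Certificate is held; a current Class A Notice is held. Turning to paragraphs (l)–(m): (l) operates against (e): aggregate throughput is 3,020 units, less than the 3,360 units limit. (m) does not operate here (no employee exceeds 30 hours/week), so (l) stands. (e) is therefore removed.

No — exception (a) applies; Felix's café is not required to enrol each employee in the state retirement plan.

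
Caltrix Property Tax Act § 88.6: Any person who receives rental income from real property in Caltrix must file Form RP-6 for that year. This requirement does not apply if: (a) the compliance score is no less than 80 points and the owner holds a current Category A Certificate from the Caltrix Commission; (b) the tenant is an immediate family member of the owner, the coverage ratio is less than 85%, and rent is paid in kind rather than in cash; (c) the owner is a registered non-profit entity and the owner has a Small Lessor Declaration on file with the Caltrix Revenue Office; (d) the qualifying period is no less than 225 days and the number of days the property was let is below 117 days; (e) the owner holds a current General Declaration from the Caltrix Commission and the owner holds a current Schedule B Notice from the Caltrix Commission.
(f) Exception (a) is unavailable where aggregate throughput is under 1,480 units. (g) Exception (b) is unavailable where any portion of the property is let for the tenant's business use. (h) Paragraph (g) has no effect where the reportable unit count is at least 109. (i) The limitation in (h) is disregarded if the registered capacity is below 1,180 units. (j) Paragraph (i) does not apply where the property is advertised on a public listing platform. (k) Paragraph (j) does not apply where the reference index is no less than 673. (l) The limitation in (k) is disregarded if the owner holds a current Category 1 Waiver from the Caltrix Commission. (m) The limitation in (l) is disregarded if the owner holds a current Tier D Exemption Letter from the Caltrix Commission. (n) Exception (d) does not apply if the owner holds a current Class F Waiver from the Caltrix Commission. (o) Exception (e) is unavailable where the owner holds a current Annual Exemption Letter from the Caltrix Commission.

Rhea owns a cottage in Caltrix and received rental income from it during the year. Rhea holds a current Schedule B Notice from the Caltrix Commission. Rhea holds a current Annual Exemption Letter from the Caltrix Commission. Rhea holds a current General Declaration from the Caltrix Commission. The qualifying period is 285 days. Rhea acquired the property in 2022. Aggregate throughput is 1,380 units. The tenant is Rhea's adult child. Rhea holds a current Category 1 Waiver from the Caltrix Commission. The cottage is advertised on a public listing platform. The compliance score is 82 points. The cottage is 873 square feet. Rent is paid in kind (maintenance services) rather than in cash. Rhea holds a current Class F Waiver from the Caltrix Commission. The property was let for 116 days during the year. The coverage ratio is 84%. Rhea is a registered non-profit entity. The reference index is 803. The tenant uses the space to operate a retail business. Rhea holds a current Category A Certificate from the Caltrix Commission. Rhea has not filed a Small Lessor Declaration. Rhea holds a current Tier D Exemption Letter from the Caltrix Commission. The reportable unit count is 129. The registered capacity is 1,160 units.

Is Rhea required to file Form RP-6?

Exception (a) is satisfied on its face — the compliance score is 82 points, meeting the 80 points threshold; a current Category A Certificate is held. But: (f) is triggered — aggregate throughput is 1,380 units, under the 1,480 units limit. Exception (a) does not apply.
Exception (b): the tenant is an immediate family member; the coverage ratio is 84%, less than the 85% limit; rent is paid in kind — every condition holds. But applying paragraphs (g)–(m): (g) operates against (b): the space is let for business use. (h) would limit (g) — the reportable unit count is 129, meeting the 109 threshold — but (i) sets (h) aside: (i) operates against (h): the registered capacity is 1,160 units, below the 1,180 units limit. (j) would limit (i) — the property is publicly advertised — but (k) sets (j) aside: (k) applies — the reference index is 803, meeting the 673 threshold. (l) would limit (k) — a current Category 1 Waiver is held — but (m) sets (l) aside: (m) operates against (l): a current Tier D Exemption Letter is held. (b) is therefore removed.
Exception (c) requires that the owner has a Small Lessor Declaration on file with the Caltrix Revenue Office; but no Small Lessor Declaration is on file, so (c) is unavailable.
All of (d)'s requirements are met (the qualifying period is 285 days, meeting the 225 days threshold; the number of days the property was let is 116 days, below the 117 days limit). But applying paragraph (n): (n) applies — a current Class F Waiver is held. (d) is therefore removed.
All of (e)'s requirements are met (a current General Declaration is held; a current Schedule B Notice is held). However, paragraph (o) must be considered: (o) is engaged — a current Annual Exemption Letter is held. So (e) is unavailable.
None of the exceptions is available; § 88.6 applies in full.

Yes — Rhea must file Form RP-6.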